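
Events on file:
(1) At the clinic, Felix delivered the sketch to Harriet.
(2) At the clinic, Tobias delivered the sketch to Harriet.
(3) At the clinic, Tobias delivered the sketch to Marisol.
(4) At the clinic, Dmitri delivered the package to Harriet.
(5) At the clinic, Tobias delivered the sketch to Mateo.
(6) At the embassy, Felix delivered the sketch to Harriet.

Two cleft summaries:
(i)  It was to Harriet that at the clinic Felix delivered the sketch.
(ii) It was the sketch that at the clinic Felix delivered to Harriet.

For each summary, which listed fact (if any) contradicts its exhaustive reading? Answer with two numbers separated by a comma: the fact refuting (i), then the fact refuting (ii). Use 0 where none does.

0, 0

Summary (i) focuses "Harriet" (the recipient); background agent = Felix, thing = the sketch, setting = at the clinic. No fact matches that background with a different recipient, so 0.
Summary (ii) focuses "the sketch" (the thing); background agent = Felix, recipient = Harriet, setting = at the clinic. No fact matches that background with a different thing, so 0.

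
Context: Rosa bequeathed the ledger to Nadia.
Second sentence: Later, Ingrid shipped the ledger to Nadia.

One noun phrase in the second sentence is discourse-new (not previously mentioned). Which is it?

"the ledger" and "Nadia" in the second sentence are given — already mentioned in the context.
"Ingrid" has no antecedent in the context; it is discourse-new.

Ingrid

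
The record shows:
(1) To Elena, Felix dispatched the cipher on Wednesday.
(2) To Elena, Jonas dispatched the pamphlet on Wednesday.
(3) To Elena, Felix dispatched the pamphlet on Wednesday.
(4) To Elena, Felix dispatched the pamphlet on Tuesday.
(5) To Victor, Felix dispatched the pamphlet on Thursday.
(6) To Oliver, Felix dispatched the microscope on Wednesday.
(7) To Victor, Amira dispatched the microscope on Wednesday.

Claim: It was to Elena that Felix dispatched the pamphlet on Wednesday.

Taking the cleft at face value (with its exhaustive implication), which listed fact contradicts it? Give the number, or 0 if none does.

0

The cleft puts "Elena" in focus and presupposes the open proposition with same agent, thing, setting (Felix / the pamphlet / on Wednesday).
Exhaustivity: Elena is the only recipient satisfying that background.
No listed fact matches the background with a different recipient. Exhaustivity holds.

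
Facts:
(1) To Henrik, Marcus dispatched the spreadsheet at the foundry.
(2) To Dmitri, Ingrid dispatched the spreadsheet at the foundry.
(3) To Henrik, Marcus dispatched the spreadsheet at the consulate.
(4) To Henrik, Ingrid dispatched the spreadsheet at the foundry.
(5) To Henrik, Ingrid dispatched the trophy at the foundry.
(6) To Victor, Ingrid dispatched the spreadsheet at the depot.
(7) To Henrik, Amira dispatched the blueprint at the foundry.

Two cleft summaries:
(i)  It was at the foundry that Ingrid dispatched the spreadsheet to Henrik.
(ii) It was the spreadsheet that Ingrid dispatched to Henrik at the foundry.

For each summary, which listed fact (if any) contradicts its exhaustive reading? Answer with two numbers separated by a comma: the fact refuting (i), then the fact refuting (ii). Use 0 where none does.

0, 5

Summary (i) focuses "at the foundry" (the setting); background agent = Ingrid, thing = the spreadsheet, recipient = Henrik. No fact matches that background with a different setting, so 0.
Summary (ii) focuses "the spreadsheet" (the thing); background agent = Ingrid, recipient = Henrik, setting = at the foundry. Fact (5) matches that background with thing = the trophy — refutes (ii).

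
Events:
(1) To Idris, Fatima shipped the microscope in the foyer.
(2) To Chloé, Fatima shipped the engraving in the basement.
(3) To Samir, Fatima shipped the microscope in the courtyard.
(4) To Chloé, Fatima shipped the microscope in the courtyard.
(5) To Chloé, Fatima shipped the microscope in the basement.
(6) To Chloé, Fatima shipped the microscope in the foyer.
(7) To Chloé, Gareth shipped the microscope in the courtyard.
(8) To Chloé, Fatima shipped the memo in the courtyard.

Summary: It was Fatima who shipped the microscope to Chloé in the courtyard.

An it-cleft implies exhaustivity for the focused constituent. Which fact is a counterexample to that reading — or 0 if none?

Focus of the cleft: "Fatima" (the agent). Presupposed background: the microscope as thing and Chloé as recipient and in the courtyard as setting.
Exhaustivity: Fatima is the only agent satisfying that background.
But fact (7) also has the microscope as thing and Chloé as recipient and in the courtyard as setting, with agent = Gareth — so the exhaustive reading fails.

7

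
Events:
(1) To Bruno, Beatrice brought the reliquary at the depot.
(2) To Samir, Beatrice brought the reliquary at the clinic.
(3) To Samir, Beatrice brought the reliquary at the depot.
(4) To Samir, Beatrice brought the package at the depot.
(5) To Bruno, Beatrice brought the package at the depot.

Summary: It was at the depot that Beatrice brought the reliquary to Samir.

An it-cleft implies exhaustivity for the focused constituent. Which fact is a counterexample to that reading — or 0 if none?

2

The cleft puts "at the depot" in focus and presupposes the open proposition with Beatrice as agent and the reliquary as thing and Samir as recipient.
The exhaustive reading says no other setting fits that background.
Fact (2) shares the background but with setting = at the clinic; exhaustivity is violated.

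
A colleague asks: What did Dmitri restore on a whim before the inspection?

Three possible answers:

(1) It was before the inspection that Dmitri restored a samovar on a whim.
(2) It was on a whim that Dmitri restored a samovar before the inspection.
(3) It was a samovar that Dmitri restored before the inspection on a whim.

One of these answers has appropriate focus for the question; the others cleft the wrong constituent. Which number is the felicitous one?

3

The question word "what" targets the direct object.
Option (1) clefts "before the inspection" — the time, not what was asked.
Option (2) clefts "on a whim" — the manner, not what was asked.
Option (3) clefts "a samovar" — that matches what the question asks about.
So the congruent reply is (3).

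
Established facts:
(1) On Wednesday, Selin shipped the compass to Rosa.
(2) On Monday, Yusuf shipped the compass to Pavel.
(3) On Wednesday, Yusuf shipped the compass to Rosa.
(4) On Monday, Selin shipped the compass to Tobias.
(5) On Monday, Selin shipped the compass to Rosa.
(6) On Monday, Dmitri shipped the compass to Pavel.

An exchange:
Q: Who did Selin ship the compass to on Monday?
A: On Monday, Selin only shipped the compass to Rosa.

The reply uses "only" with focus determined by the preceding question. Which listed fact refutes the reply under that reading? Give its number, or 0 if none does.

Answering "Who did ... to ...?" puts focus on the recipient — here, "Rosa".
"Only" then excludes alternative recipients while the background — Selin as agent and the compass as thing and on Monday as setting — is held fixed.
Fact (4) shares the background with a different recipient (Tobias) — counterexample.
(Fact (1) would refute a reading with focus on the setting — but that is not what the question asks.)

4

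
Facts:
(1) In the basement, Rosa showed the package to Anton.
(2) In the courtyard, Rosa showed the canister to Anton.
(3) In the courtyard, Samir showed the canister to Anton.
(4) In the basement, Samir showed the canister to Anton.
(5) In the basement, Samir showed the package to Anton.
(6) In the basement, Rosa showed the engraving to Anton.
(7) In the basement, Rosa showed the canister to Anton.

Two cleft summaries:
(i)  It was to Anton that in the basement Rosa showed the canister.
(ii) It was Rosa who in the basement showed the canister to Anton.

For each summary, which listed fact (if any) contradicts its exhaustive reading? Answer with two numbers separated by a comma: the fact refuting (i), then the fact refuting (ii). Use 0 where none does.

0, 4

(i): focus "Anton". No fact shares Rosa as agent and the canister as thing and in the basement as setting with a different recipient. 0.
(ii): focus "Rosa". Looking for the canister as thing and Anton as recipient and in the basement as setting with some other agent — fact (4) has Samir there. Refuted.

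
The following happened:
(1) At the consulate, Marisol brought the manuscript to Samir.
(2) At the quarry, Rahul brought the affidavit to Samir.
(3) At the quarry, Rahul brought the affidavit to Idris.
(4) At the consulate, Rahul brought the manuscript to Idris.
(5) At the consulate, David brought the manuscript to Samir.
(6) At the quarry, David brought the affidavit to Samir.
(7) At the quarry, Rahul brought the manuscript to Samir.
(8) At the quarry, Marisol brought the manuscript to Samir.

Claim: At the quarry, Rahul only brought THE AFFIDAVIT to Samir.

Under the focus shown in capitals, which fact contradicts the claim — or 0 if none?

7

Focus (in capitals) is "the affidavit" — the thing. "Only" excludes alternative things while holding fixed Rahul as agent and Samir as recipient and at the quarry as setting.
Fact (7) shares the background but differs in thing (the manuscript) — a counterexample.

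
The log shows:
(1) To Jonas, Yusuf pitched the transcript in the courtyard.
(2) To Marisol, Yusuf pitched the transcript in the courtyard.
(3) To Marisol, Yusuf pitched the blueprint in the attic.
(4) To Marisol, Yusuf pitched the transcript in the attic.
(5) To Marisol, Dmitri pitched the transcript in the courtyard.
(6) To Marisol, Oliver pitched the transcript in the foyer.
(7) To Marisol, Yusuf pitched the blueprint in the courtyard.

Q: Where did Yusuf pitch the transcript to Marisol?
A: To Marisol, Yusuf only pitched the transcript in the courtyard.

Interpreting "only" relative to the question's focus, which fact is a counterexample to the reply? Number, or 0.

The question "Where did ...?" targets the setting, so in the reply the focus falls on "in the courtyard".
So "only" ranges over settings; the rest (same agent, thing, recipient (Yusuf / the transcript / Marisol)) is presupposed.
Fact (4) shares the background with a different setting (in the attic) — counterexample.
(Fact (1) would refute a reading with focus on the recipient — but that is not what the question asks.)

4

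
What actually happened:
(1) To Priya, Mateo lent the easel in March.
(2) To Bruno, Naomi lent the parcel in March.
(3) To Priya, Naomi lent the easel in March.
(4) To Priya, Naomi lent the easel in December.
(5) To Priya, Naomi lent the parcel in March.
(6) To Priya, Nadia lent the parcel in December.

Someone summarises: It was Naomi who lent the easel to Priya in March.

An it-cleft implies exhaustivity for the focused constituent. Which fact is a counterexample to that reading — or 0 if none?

The cleft puts "Naomi" in focus and presupposes the open proposition with the easel as thing and Priya as recipient and in March as setting.
Exhaustivity: Naomi is the only agent satisfying that background.
Fact (1) shares the background but with agent = Mateo; exhaustivity is violated.

1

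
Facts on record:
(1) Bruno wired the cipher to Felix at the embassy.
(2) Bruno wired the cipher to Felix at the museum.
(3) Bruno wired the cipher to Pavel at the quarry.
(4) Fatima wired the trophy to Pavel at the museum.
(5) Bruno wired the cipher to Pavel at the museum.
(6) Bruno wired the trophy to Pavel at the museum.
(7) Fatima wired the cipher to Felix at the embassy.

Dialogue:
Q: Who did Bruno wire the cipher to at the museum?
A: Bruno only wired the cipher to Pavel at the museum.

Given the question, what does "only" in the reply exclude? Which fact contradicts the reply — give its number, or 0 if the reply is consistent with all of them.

2

Answering "Who did ... to ...?" puts focus on the recipient — here, "Pavel".
So "only" ranges over recipients; the rest (same agent, thing, setting (Bruno / the cipher / at the museum)) is presupposed.
Fact (2) shares the background with a different recipient (Felix) — counterexample.
(Fact (6) would refute a reading with focus on the thing — but that is not what the question asks.)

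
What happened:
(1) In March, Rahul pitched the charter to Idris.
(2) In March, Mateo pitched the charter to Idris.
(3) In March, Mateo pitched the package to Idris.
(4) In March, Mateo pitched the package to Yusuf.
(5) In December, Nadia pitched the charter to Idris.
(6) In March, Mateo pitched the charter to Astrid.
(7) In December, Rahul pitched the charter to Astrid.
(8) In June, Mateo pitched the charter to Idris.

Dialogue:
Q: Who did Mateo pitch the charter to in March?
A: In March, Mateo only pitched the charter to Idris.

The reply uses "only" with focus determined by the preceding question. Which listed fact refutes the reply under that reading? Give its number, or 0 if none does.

Answering "Who did ... to ...?" puts focus on the recipient — here, "Idris".
So "only" ranges over recipients; the rest (Mateo as agent and the charter as thing and in March as setting) is presupposed.
Fact (6) shares the background with a different recipient (Astrid) — counterexample.
(Fact (3) would refute a reading with focus on the thing — but that is not what the question asks.)

6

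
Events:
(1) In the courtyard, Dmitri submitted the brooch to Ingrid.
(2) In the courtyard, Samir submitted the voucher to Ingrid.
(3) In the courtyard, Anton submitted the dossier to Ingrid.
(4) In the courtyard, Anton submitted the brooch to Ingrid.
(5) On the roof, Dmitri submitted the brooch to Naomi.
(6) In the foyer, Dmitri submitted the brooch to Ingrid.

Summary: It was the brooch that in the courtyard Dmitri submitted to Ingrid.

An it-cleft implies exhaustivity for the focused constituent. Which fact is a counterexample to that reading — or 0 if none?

Focus of the cleft: "the brooch" (the thing). Presupposed background: Dmitri as agent and Ingrid as recipient and in the courtyard as setting.
The exhaustive reading says no other thing fits that background.
Every other fact differs from the presupposition on some backgrounded slot, so none challenges the exhaustivity.

0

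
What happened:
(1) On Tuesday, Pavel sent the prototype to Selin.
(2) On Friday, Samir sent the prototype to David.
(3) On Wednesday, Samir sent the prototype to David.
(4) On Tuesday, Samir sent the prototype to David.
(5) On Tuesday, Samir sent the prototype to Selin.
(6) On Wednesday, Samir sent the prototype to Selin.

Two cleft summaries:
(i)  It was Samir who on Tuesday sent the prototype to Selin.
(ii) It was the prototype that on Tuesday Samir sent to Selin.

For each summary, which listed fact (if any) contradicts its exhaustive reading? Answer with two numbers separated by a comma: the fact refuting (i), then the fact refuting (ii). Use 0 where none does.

1, 0

Summary (i) focuses "Samir" (the agent); background the prototype as thing and Selin as recipient and on Tuesday as setting. Fact (1) matches that background with agent = Pavel — refutes (i).
Summary (ii) focuses "the prototype" (the thing); background Samir as agent and Selin as recipient and on Tuesday as setting. No fact matches that background with a different thing, so 0.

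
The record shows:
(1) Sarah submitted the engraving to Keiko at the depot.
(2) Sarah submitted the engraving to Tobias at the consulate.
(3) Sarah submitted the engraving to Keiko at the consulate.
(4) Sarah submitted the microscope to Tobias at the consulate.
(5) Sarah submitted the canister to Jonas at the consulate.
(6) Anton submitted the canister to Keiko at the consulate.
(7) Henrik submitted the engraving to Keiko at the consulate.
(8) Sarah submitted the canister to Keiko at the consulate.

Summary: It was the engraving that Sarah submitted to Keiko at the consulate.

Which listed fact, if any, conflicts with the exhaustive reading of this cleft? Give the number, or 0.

Focus of the cleft: "the engraving" (the thing). Presupposed background: Sarah as agent and Keiko as recipient and at the consulate as setting.
Exhaustivity: the engraving is the only thing satisfying that background.
But fact (8) also has Sarah as agent and Keiko as recipient and at the consulate as setting, with thing = the canister — so the exhaustive reading fails.

8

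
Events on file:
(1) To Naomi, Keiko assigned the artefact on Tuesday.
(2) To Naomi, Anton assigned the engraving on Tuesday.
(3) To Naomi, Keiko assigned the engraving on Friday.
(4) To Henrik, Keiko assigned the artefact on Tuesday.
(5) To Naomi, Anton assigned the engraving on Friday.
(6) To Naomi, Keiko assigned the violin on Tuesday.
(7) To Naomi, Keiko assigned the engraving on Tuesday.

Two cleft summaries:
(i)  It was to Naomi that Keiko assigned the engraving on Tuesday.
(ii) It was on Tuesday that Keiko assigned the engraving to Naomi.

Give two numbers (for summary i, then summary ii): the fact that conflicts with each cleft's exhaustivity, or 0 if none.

(i): focus "Naomi". No fact shares same agent, thing, setting (Keiko / the engraving / on Tuesday) with a different recipient. 0.
(ii): focus "on Tuesday". Looking for same agent, thing, recipient (Keiko / the engraving / Naomi) with some other setting — fact (3) has on Friday there. Refuted.

0, 3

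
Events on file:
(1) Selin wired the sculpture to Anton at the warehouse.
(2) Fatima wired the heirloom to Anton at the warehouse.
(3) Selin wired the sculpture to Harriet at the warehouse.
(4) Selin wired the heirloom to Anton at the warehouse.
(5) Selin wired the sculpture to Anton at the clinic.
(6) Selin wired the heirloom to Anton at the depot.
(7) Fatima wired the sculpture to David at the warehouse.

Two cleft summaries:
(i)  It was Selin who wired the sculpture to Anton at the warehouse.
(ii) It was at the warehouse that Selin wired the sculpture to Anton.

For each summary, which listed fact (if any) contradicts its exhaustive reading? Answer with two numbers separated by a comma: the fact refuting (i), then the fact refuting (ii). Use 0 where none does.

(i): focus "Selin". No fact shares same thing, recipient, setting (the sculpture / Anton / at the warehouse) with a different agent. 0.
(ii): focus "at the warehouse". Looking for same agent, thing, recipient (Selin / the sculpture / Anton) with some other setting — fact (5) has at the clinic there. Refuted.

0, 5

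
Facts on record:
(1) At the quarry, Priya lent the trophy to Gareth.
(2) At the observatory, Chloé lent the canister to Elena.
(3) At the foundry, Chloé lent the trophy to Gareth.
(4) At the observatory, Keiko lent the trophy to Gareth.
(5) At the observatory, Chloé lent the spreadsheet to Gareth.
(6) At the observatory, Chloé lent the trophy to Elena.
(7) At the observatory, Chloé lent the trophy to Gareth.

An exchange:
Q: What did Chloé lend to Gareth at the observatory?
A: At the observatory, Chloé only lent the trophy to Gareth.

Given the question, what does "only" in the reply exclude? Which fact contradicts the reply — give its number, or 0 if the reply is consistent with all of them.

5

Answering "What did ...?" puts focus on the thing — here, "the trophy".
So "only" ranges over things; the rest (Chloé as agent and Gareth as recipient and at the observatory as setting) is presupposed.
Fact (5) shares the background with a different thing (the spreadsheet) — counterexample.
(Fact (3) would refute a reading with focus on the setting — but that is not what the question asks.)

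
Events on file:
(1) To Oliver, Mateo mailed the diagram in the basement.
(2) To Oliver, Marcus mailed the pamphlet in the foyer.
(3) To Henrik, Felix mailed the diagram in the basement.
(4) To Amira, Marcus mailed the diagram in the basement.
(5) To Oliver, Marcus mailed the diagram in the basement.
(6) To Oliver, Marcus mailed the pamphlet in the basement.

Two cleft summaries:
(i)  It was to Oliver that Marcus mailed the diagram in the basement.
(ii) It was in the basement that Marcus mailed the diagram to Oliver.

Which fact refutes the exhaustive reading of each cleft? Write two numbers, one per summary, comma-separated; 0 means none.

(i): focus "Oliver". Looking for Marcus as agent and the diagram as thing and in the basement as setting with some other recipient — fact (4) has Amira there. Refuted.
(ii): focus "in the basement". No fact shares Marcus as agent and the diagram as thing and Oliver as recipient with a different setting. 0.

4, 0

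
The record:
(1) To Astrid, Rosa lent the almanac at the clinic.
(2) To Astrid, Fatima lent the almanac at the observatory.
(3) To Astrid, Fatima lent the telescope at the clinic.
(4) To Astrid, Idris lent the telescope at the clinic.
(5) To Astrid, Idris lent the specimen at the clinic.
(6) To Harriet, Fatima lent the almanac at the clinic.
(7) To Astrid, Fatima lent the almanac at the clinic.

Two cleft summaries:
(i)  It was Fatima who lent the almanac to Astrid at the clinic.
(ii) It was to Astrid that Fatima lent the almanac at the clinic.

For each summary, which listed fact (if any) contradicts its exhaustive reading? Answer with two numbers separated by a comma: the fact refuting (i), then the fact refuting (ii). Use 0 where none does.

1, 6

Summary (i) focuses "Fatima" (the agent); background the almanac as thing and Astrid as recipient and at the clinic as setting. Fact (1) matches that background with agent = Rosa — refutes (i).
Summary (ii) focuses "Astrid" (the recipient); background Fatima as agent and the almanac as thing and at the clinic as setting. Fact (6) matches that background with recipient = Harriet — refutes (ii).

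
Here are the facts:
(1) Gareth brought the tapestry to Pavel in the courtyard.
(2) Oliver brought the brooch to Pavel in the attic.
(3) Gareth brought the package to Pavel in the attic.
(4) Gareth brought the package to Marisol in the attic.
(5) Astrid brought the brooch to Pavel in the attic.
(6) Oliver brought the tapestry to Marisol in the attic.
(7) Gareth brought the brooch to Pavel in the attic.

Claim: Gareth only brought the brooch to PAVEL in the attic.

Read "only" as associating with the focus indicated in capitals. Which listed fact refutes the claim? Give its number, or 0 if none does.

The capitals mark "Pavel" as focus. So "only" rules out other recipients, with the rest (same agent, thing, setting (Gareth / the brooch / in the attic)) as background.
Every other fact changes something in the background, not just the recipient. Nothing refutes the claim.

0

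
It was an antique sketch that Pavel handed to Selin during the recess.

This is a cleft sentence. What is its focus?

In an it-cleft "It was X that/who ...", the clefted constituent X is the focus; the that/who-clause expresses the presupposed open proposition.
Here the focus is "an antique sketch". The backgrounded (presupposed) material includes "Pavel", "to Selin" and "during the recess".

an antique sketch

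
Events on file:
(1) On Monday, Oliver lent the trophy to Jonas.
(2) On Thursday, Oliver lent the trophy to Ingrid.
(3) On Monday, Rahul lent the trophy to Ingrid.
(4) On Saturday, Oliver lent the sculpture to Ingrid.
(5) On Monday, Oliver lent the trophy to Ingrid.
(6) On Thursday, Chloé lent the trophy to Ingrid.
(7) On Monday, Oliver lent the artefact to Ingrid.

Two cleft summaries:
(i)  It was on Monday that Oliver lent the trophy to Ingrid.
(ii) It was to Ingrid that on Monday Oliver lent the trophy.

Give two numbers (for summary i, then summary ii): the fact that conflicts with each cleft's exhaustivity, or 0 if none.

2, 1

(i): focus "on Monday". Looking for same agent, thing, recipient (Oliver / the trophy / Ingrid) with some other setting — fact (2) has on Thursday there. Refuted.
(ii): focus "Ingrid". Looking for same agent, thing, setting (Oliver / the trophy / on Monday) with some other recipient — fact (1) has Jonas there. Refuted.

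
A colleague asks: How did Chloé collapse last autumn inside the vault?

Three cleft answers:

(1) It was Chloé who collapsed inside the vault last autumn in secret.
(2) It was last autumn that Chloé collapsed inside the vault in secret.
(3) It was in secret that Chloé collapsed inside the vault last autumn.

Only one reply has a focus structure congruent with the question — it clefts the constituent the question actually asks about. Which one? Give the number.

The question word "how" targets the manner.
Option (1) clefts "Chloé" — the subject (agent), not what was asked.
Option (2) clefts "last autumn" — the time, not what was asked.
Option (3) clefts "in secret" — that matches what the question asks about.
So the congruent reply is (3).

3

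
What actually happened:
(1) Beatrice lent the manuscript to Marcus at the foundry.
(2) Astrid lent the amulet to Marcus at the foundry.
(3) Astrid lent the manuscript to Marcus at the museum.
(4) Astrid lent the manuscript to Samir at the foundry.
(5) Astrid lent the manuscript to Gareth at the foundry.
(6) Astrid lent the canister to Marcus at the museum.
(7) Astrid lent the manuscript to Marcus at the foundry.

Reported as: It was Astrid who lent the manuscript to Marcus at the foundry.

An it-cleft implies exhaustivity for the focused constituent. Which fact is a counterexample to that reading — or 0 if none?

Focus of the cleft: "Astrid" (the agent). Presupposed background: the manuscript as thing and Marcus as recipient and at the foundry as setting.
Exhaustivity: Astrid is the only agent satisfying that background.
Fact (1) shares the background but with agent = Beatrice; exhaustivity is violated.

1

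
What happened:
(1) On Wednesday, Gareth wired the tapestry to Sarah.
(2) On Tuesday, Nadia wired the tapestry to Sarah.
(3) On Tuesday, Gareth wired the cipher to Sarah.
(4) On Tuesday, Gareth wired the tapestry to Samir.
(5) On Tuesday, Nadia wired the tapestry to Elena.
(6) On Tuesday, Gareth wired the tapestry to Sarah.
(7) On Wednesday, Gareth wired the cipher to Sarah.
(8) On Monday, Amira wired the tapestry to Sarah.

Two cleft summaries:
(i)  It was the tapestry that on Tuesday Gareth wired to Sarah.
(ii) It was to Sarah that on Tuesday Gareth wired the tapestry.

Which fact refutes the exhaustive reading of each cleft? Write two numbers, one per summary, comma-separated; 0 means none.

3, 4

(i): focus "the tapestry". Looking for agent = Gareth, recipient = Sarah, setting = on Tuesday with some other thing — fact (3) has the cipher there. Refuted.
(ii): focus "Sarah". Looking for agent = Gareth, thing = the tapestry, setting = on Tuesday with some other recipient — fact (4) has Samir there. Refuted.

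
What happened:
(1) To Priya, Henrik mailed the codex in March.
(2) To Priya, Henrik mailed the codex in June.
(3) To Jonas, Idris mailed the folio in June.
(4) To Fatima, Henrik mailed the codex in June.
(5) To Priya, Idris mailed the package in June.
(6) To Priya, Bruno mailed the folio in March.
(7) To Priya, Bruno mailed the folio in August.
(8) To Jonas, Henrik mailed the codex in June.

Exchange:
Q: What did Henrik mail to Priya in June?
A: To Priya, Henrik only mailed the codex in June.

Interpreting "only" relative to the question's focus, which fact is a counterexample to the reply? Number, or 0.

0

Answering "What did ...?" puts focus on the thing — here, "the codex".
So "only" ranges over things; the rest (agent = Henrik, recipient = Priya, setting = in June) is presupposed.
No fact keeps agent = Henrik, recipient = Priya, setting = in June while changing the thing; every other fact differs on something backgrounded. The reply stands.
(Fact (4) would refute a reading with focus on the recipient — but that is not what the question asks.)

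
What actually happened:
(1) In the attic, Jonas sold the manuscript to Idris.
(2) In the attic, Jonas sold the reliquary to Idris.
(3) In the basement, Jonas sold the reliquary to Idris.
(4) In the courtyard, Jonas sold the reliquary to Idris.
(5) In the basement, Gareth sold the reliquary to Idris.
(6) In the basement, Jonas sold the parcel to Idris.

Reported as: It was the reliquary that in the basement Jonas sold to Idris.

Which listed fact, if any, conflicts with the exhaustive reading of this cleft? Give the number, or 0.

Focus of the cleft: "the reliquary" (the thing). Presupposed background: agent = Jonas, recipient = Idris, setting = in the basement.
The exhaustive reading says no other thing fits that background.
Fact (6) shares the background but with thing = the parcel; exhaustivity is violated.

6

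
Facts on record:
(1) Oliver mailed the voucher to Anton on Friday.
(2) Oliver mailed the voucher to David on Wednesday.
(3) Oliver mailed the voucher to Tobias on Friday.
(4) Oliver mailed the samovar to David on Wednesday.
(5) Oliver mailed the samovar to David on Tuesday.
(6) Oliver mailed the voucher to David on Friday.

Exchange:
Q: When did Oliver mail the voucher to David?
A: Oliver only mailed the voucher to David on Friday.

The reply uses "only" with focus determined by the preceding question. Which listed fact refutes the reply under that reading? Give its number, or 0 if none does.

Answering "When did ...?" puts focus on the setting — here, "on Friday".
"Only" then excludes alternative settings while the background — Oliver as agent and the voucher as thing and David as recipient — is held fixed.
Fact (2) shares the background with a different setting (on Wednesday) — counterexample.
(Fact (1) would refute a reading with focus on the recipient — but that is not what the question asks.)

2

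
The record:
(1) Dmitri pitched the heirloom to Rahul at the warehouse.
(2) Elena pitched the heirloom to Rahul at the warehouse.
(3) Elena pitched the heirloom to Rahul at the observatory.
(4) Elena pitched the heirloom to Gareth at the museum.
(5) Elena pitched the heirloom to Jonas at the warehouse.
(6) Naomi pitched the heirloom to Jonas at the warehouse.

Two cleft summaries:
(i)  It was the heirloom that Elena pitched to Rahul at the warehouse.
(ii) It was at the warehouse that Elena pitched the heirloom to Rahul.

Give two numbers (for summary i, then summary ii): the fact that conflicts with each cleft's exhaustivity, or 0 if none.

0, 3

(i): focus "the heirloom". No fact shares agent = Elena, recipient = Rahul, setting = at the warehouse with a different thing. 0.
(ii): focus "at the warehouse". Looking for agent = Elena, thing = the heirloom, recipient = Rahul with some other setting — fact (3) has at the observatory there. Refuted.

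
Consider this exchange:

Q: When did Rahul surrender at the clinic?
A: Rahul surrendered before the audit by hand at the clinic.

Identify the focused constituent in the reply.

before the audit

The wh-word "when" asks about the time.
In the answer, "Rahul" and "at the clinic" are given — repeated from the question.
"by hand" is also new, but it specifies the manner, which is not what the question asks about — so it is not the focus.
The constituent filling the time gap is "before the audit"; that is the focus.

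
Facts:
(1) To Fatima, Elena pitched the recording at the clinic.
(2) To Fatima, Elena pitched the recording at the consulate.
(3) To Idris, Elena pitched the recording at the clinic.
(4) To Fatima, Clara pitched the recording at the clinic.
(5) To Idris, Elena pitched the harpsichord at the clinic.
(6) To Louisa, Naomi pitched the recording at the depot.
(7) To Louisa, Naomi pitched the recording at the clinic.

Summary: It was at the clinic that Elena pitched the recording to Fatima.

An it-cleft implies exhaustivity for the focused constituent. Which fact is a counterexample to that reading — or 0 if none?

The cleft puts "at the clinic" in focus and presupposes the open proposition with agent = Elena, thing = the recording, recipient = Fatima.
The exhaustive reading says no other setting fits that background.
Fact (2) shares the background but with setting = at the consulate; exhaustivity is violated.

2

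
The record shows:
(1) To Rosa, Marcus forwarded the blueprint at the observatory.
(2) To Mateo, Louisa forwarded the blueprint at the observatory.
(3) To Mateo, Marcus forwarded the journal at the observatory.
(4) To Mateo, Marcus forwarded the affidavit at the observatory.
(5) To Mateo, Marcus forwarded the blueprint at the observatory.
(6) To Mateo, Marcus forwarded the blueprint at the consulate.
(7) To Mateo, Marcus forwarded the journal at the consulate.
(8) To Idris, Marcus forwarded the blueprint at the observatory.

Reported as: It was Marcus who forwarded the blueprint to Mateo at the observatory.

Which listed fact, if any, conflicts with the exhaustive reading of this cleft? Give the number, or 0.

Focus of the cleft: "Marcus" (the agent). Presupposed background: the blueprint as thing and Mateo as recipient and at the observatory as setting.
Exhaustivity: Marcus is the only agent satisfying that background.
But fact (2) also has the blueprint as thing and Mateo as recipient and at the observatory as setting, with agent = Louisa — so the exhaustive reading fails.

2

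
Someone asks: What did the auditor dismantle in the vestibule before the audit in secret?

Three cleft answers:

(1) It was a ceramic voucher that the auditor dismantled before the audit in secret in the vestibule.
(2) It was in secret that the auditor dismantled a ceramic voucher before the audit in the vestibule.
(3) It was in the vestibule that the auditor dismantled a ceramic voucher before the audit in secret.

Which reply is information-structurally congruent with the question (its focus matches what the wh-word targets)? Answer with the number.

The question word "what" targets the direct object.
Option (1) clefts "a ceramic voucher" — that matches what the question asks about.
Option (2) clefts "in secret" — the manner, not what was asked.
Option (3) clefts "in the vestibule" — the location, not what was asked.
So the congruent reply is (1).

1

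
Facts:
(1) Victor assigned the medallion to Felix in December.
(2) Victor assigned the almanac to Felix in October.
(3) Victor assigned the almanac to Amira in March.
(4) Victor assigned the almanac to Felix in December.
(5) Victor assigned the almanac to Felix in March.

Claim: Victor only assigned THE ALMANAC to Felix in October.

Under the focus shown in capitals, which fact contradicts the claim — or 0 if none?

Focus (in capitals) is "the almanac" — the thing. "Only" excludes alternative things while holding fixed Victor as agent and Felix as recipient and in October as setting.
No fact matches Victor as agent and Felix as recipient and in October as setting with a different thing — every other fact differs on at least one backgrounded slot. So no fact refutes it.

0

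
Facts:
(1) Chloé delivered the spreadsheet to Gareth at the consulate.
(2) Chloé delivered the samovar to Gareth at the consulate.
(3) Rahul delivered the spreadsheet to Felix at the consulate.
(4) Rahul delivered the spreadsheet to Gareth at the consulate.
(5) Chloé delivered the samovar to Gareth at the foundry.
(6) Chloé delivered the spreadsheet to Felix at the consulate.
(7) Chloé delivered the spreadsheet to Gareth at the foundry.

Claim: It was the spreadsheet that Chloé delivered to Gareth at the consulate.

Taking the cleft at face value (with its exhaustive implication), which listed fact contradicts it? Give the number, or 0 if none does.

2

Focus of the cleft: "the spreadsheet" (the thing). Presupposed background: Chloé as agent and Gareth as recipient and at the consulate as setting.
The exhaustive reading says no other thing fits that background.
But fact (2) also has Chloé as agent and Gareth as recipient and at the consulate as setting, with thing = the samovar — so the exhaustive reading fails.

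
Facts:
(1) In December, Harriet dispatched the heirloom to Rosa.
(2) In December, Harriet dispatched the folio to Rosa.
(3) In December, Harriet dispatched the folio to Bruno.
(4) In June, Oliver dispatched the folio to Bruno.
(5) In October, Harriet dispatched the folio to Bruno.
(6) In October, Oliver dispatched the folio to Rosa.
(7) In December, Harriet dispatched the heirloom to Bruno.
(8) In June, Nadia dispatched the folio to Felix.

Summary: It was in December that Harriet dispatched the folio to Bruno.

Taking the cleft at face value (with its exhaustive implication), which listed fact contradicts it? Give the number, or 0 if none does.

Focus of the cleft: "in December" (the setting). Presupposed background: same agent, thing, recipient (Harriet / the folio / Bruno).
The exhaustive reading says no other setting fits that background.
Fact (5) shares the background but with setting = in October; exhaustivity is violated.

5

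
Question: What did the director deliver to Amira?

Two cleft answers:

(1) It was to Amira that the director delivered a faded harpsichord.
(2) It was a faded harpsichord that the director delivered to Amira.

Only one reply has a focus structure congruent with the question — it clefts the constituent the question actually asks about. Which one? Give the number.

The question word "what" targets the direct object.
Option (1) clefts "to Amira" — the recipient, not what was asked.
Option (2) clefts "a faded harpsichord" — that matches what the question asks about.
So the congruent reply is (2).

2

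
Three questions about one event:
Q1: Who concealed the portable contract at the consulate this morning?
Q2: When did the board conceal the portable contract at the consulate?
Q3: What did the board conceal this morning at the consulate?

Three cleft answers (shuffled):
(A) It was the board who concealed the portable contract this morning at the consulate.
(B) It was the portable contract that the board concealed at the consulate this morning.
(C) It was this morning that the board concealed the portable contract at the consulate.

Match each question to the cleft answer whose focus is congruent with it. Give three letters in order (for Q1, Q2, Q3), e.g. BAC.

Q1 asks about the subject (agent); cleft (A) focuses "the board", which is the subject (agent) — so Q1 → A.
Q2 asks about the time; cleft (C) focuses "this morning", which is the time — so Q2 → C.
Q3 asks about the direct object; cleft (B) focuses "the portable contract", which is the direct object — so Q3 → B.
Mapping: Q1→A, Q2→C, Q3→B.

ACB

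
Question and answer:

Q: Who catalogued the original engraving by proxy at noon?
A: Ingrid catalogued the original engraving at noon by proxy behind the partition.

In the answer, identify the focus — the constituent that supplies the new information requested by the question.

The wh-word "who" asks about the subject (agent).
In the answer, "the original engraving", "at noon" and "by proxy" are given — repeated from the question.
"behind the partition" is also new, but it specifies the location, which is not what the question asks about — so it is not the focus.
The constituent filling the subject (agent) gap is "Ingrid"; that is the focus.

Ingrid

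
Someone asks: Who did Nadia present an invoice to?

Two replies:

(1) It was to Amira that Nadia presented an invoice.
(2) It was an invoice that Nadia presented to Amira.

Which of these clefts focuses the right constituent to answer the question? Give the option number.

1

The question word "who" targets the recipient.
Option (1) clefts "to Amira" — that matches what the question asks about.
Option (2) clefts "an invoice" — the direct object, not what was asked.
So the congruent reply is (1).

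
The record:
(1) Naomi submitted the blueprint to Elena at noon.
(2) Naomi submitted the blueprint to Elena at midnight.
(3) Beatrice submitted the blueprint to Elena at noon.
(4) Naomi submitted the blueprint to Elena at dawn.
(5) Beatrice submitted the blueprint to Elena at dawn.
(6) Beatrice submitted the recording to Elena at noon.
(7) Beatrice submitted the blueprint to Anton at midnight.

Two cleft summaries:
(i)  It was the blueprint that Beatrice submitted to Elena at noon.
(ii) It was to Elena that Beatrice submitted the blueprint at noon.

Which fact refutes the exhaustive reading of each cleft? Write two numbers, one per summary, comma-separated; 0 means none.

Summary (i) focuses "the blueprint" (the thing); background same agent, recipient, setting (Beatrice / Elena / at noon). Fact (6) matches that background with thing = the recording — refutes (i).
Summary (ii) focuses "Elena" (the recipient); background same agent, thing, setting (Beatrice / the blueprint / at noon). No fact matches that background with a different recipient, so 0.

6, 0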